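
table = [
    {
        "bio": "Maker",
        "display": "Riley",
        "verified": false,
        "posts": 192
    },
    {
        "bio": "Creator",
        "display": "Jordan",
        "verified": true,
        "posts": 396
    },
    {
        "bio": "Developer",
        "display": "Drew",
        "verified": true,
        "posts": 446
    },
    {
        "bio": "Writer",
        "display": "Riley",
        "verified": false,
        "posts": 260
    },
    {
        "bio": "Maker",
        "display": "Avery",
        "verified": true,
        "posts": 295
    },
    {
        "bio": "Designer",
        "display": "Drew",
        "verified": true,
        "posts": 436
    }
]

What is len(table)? 6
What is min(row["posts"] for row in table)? 192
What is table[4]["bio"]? "Maker"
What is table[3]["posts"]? 260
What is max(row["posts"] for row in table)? 446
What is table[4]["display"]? "Avery"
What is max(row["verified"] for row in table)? True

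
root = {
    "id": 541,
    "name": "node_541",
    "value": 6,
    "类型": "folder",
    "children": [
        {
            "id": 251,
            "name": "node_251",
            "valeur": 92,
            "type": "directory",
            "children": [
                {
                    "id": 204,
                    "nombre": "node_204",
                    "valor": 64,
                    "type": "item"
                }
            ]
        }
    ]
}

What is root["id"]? 541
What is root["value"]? 6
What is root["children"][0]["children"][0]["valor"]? 64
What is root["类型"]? "folder"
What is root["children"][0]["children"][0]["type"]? "item"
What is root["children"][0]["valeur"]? 92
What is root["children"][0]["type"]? "directory"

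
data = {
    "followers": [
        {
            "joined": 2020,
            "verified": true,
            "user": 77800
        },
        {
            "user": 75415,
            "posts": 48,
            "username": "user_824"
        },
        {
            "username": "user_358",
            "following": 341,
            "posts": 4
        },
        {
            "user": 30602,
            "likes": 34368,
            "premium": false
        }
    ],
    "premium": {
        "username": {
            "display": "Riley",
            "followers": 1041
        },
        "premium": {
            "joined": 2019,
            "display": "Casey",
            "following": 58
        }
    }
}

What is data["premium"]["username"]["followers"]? 1041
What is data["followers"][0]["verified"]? True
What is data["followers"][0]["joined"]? 2020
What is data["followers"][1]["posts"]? 48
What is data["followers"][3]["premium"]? False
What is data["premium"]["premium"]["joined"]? 2019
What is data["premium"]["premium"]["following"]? 58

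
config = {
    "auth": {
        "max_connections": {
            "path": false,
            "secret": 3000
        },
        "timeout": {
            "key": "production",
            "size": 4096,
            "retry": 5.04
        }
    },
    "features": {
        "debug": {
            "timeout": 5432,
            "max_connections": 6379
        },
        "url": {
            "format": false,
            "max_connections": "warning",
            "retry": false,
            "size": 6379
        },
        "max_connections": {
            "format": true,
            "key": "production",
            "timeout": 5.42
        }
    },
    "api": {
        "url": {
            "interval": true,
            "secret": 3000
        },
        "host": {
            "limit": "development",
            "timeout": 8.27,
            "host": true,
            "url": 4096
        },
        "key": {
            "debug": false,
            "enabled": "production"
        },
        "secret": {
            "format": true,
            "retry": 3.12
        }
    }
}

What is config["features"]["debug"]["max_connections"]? 6379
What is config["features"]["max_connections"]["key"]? "production"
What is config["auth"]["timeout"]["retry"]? 5.04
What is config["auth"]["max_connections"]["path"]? False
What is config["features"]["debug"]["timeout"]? 5432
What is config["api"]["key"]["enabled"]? "production"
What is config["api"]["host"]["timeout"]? 8.27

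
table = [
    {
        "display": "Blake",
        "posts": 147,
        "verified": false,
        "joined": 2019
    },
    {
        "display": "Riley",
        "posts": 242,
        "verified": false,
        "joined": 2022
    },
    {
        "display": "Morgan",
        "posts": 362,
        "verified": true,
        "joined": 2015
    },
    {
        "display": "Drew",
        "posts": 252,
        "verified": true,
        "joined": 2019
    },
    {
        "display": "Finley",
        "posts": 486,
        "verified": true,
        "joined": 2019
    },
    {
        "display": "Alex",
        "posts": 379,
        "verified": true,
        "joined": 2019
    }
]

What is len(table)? 6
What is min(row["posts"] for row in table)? 147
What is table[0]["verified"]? False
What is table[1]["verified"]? False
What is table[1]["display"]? "Riley"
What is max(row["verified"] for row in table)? True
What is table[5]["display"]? "Alex"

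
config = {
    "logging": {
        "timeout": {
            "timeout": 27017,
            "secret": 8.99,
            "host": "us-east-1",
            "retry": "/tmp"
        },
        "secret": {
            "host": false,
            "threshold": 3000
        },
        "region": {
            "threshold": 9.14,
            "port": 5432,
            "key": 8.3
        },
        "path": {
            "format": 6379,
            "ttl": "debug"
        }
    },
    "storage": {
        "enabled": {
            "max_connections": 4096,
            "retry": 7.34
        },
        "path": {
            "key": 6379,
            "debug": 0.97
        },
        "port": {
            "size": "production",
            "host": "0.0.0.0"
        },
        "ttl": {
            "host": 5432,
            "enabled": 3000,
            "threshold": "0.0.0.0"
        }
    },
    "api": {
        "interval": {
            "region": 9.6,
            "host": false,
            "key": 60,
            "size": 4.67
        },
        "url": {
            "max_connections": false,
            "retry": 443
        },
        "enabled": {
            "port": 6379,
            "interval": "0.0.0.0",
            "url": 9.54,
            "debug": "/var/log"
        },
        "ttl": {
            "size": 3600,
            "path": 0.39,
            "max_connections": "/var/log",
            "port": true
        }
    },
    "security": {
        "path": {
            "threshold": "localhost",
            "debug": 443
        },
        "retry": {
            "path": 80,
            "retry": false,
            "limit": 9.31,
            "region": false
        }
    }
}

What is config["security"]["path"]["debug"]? 443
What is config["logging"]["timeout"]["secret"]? 8.99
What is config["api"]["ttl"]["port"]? True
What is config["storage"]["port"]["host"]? "0.0.0.0"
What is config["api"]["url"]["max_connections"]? False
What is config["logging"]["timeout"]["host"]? "us-east-1"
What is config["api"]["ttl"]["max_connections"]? "/var/log"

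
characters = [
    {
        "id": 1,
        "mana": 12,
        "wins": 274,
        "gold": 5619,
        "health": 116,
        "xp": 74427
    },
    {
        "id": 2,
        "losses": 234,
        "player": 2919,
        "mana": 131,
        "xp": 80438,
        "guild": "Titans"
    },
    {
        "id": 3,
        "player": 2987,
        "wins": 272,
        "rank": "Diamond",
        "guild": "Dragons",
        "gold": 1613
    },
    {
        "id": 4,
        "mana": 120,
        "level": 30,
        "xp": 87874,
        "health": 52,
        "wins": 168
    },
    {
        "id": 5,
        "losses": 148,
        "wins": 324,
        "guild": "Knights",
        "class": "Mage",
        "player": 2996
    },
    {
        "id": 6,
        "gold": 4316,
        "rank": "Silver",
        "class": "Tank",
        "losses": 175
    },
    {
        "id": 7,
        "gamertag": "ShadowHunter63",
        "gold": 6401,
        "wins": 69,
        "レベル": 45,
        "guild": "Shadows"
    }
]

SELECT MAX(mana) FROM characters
131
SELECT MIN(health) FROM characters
52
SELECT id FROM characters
[1, 2, 3, 4, 5, 6, 7]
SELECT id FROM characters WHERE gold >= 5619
[1, 7]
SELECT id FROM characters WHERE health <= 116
[1, 4]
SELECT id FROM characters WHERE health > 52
[1]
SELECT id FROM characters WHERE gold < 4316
[3]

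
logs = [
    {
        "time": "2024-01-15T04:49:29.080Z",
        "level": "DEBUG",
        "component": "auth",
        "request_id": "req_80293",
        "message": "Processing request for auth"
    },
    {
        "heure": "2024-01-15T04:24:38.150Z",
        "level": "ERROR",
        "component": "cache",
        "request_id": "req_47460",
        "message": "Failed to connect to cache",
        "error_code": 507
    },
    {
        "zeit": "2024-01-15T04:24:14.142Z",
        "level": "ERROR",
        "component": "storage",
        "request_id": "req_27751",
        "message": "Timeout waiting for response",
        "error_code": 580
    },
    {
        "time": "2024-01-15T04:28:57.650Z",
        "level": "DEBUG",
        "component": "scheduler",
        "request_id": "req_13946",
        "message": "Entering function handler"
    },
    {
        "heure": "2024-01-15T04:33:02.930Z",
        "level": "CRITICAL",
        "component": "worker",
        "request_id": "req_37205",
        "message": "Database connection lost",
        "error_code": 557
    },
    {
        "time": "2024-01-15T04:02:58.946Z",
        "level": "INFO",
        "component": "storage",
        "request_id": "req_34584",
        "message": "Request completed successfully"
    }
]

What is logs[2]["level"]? "ERROR"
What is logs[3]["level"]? "DEBUG"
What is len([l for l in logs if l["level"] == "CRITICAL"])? 1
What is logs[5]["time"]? "2024-01-15T04:02:58.946Z"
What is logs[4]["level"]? "CRITICAL"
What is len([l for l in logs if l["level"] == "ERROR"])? 2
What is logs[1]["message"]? "Failed to connect to cache"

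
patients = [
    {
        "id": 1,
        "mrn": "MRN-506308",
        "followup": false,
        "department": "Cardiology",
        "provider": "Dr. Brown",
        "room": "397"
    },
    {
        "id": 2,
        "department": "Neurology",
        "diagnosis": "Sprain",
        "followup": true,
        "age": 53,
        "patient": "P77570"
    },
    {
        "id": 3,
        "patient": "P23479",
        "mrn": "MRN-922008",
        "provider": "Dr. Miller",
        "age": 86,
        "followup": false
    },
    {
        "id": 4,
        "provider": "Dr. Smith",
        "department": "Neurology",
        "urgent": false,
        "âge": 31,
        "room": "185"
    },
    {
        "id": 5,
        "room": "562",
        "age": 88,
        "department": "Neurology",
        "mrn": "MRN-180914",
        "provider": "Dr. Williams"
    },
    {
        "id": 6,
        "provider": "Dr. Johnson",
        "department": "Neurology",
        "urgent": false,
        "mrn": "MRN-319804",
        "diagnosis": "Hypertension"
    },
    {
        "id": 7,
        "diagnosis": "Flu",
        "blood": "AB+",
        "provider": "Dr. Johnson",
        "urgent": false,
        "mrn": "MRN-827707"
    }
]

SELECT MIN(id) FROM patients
1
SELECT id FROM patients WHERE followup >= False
[1, 2, 3]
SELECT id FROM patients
[1, 2, 3, 4, 5, 6, 7]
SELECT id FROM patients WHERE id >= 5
[5, 6, 7]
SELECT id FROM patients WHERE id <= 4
[1, 2, 3, 4]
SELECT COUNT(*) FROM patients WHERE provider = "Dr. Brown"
1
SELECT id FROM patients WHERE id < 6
[1, 2, 3, 4, 5]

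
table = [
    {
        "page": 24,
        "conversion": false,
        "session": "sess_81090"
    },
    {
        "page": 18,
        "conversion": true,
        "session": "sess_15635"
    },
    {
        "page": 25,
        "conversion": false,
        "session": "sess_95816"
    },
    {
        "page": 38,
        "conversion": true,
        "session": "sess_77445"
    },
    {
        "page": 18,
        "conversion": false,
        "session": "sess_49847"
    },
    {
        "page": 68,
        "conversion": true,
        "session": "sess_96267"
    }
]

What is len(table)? 6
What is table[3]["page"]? 38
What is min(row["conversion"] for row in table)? False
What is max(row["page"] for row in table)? 68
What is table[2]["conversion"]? False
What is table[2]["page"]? 25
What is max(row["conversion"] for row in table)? True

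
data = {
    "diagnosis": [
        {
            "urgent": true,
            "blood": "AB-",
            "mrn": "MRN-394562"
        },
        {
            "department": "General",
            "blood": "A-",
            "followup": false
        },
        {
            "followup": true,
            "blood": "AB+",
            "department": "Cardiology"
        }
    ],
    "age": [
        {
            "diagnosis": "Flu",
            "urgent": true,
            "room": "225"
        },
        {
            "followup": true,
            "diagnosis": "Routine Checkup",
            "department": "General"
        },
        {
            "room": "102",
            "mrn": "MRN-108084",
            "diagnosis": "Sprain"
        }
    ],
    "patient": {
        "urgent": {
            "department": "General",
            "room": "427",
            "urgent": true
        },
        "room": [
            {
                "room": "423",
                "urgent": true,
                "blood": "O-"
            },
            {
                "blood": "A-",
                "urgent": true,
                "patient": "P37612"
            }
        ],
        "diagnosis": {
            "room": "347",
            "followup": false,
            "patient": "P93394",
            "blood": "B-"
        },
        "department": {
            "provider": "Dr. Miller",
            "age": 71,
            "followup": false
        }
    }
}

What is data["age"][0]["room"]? "225"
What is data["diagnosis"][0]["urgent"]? True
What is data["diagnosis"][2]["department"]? "Cardiology"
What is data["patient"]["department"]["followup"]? False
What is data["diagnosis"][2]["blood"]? "AB+"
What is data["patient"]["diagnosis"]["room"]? "347"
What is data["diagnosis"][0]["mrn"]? "MRN-394562"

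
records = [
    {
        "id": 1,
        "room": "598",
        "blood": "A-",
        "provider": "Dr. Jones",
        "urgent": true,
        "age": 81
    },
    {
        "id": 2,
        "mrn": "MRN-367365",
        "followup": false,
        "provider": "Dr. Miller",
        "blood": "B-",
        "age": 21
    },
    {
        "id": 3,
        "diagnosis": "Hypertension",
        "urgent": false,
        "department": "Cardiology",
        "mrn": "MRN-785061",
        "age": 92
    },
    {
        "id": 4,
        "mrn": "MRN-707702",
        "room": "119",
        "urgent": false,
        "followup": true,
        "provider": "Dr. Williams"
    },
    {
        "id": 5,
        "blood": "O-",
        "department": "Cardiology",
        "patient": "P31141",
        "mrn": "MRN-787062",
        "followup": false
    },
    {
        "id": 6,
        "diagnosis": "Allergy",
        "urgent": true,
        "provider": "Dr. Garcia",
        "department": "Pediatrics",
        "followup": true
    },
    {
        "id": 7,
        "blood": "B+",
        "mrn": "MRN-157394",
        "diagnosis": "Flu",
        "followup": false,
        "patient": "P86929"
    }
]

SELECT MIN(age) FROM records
21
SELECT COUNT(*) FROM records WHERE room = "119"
1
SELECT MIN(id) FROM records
1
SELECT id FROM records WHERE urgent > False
[1, 6]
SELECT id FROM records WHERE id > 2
[3, 4, 5, 6, 7]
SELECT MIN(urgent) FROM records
False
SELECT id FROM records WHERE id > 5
[6, 7]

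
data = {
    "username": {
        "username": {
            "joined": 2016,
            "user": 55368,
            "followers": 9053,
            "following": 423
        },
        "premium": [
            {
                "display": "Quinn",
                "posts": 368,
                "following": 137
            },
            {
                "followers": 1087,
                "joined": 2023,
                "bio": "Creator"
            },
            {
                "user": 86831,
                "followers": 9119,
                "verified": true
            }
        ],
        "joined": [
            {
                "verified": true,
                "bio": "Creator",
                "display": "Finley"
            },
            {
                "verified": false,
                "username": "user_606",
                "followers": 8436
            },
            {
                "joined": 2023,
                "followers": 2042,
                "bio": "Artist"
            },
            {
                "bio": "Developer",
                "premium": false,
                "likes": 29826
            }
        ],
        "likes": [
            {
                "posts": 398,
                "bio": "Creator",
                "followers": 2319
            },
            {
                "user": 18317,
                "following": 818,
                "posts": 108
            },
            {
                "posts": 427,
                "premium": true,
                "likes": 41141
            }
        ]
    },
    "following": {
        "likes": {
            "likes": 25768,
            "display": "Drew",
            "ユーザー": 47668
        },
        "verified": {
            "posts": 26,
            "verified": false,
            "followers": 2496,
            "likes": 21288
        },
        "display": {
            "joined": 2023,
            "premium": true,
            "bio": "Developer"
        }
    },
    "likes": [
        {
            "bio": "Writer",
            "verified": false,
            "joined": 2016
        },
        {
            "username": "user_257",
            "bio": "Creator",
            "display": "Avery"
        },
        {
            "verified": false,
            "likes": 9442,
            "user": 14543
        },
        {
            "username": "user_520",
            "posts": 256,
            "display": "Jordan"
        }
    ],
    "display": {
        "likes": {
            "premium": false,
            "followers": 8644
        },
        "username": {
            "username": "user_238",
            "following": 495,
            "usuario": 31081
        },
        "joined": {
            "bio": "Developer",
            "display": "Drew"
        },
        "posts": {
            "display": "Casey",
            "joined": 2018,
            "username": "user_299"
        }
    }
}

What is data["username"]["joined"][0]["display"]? "Finley"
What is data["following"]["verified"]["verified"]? False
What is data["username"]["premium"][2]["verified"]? True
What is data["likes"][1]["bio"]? "Creator"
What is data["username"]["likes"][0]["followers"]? 2319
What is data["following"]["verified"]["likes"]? 21288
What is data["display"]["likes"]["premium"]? False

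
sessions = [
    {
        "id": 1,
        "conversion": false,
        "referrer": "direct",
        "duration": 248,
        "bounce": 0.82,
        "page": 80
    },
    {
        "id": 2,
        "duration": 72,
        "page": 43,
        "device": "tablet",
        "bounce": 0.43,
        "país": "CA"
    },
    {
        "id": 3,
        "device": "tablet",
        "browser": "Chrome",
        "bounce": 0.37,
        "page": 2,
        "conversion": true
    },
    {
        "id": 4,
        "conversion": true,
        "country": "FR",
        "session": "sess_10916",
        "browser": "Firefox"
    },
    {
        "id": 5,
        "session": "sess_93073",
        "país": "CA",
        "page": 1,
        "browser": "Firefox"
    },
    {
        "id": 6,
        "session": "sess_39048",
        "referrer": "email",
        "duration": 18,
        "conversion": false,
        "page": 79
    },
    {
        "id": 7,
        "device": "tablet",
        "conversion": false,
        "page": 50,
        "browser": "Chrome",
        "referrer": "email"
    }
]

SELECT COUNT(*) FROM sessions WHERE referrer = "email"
2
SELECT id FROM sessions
[1, 2, 3, 4, 5, 6, 7]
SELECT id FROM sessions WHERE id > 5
[6, 7]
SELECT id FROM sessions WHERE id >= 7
[7]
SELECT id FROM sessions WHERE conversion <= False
[1, 6, 7]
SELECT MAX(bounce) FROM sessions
0.82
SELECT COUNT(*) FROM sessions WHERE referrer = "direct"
1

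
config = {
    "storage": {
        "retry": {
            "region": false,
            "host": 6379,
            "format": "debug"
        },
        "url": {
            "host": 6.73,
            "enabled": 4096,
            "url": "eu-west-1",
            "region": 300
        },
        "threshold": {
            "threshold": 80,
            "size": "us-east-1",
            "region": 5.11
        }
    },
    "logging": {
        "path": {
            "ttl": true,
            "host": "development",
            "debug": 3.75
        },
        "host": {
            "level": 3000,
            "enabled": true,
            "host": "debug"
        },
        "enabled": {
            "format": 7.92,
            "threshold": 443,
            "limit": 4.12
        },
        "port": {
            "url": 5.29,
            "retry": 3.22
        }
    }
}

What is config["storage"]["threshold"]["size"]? "us-east-1"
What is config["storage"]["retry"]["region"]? False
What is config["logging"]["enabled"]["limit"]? 4.12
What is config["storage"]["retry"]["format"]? "debug"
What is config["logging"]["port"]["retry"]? 3.22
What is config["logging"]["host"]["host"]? "debug"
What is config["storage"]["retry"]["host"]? 6379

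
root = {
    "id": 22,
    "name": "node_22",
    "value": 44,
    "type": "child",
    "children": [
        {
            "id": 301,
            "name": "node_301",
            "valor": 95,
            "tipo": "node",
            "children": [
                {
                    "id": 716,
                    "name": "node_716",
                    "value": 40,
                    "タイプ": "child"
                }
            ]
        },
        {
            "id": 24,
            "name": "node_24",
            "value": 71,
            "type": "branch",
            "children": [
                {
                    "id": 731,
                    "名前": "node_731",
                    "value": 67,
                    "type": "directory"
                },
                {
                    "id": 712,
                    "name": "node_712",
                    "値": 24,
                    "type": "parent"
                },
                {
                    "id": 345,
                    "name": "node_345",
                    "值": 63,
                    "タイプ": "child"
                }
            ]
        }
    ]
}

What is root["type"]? "child"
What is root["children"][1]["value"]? 71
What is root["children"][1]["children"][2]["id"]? 345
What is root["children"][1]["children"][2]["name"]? "node_345"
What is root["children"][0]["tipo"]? "node"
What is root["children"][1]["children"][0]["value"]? 67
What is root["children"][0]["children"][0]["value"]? 40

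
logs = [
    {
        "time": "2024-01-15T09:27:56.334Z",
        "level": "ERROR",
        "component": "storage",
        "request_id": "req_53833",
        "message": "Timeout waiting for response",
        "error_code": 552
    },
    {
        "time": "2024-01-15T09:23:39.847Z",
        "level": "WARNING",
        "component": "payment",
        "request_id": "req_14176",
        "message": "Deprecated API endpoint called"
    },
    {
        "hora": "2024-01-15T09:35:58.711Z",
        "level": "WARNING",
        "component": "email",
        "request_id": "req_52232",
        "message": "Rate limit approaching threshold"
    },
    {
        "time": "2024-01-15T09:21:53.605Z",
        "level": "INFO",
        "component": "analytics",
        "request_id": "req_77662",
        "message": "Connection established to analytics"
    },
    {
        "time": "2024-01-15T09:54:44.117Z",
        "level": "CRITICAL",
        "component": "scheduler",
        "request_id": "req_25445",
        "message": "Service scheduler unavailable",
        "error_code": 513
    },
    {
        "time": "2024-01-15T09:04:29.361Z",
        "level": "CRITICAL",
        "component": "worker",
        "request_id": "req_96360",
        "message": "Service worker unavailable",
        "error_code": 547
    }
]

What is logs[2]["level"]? "WARNING"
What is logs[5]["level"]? "CRITICAL"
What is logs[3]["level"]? "INFO"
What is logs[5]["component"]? "worker"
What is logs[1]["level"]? "WARNING"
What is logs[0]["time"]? "2024-01-15T09:27:56.334Z"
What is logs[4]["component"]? "scheduler"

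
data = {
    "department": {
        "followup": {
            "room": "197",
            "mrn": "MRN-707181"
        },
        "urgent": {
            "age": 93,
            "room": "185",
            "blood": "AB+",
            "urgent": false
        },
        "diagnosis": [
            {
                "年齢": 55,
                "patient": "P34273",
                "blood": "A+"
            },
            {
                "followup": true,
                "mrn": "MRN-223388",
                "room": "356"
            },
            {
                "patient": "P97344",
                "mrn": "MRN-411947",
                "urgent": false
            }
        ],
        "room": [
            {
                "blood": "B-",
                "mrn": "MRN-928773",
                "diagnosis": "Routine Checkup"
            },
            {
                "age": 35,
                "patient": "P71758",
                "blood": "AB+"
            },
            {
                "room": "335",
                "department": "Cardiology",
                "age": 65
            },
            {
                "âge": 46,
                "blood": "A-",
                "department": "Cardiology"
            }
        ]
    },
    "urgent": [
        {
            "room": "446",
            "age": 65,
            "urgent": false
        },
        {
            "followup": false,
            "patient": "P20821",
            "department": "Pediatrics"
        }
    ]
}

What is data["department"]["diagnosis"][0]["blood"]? "A+"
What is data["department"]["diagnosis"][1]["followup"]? True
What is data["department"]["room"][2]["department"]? "Cardiology"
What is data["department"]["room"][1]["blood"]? "AB+"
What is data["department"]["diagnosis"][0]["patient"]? "P34273"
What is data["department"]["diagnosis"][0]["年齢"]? 55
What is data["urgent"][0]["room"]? "446"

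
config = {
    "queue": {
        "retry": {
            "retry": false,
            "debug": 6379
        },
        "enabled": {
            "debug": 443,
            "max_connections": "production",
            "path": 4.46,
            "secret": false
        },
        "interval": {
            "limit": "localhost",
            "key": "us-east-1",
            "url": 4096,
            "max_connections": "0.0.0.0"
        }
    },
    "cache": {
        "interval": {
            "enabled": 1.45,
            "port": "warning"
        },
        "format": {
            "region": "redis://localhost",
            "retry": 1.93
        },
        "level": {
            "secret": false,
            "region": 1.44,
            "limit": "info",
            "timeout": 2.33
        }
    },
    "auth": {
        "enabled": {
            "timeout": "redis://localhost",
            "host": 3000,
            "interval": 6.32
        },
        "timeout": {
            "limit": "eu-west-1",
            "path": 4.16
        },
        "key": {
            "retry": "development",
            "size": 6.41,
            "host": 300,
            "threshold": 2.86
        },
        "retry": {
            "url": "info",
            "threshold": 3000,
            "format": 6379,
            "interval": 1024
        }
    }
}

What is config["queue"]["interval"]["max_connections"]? "0.0.0.0"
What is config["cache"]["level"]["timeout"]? 2.33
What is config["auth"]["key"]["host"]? 300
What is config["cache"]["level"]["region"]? 1.44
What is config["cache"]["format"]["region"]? "redis://localhost"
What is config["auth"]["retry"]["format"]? 6379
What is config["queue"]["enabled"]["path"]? 4.46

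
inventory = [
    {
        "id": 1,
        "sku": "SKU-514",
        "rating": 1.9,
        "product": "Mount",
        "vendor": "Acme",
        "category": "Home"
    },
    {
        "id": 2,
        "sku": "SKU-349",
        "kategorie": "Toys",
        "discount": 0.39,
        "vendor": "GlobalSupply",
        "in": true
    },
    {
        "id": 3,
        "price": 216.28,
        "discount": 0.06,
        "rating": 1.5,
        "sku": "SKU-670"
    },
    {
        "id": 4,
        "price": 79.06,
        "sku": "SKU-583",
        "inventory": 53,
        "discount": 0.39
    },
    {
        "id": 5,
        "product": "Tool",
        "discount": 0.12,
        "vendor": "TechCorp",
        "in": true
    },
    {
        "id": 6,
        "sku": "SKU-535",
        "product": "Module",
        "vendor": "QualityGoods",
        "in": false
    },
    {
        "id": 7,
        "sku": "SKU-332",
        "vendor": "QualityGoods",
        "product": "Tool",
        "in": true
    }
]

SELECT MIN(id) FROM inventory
1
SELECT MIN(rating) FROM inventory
1.5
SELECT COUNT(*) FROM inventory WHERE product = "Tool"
2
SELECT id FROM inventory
[1, 2, 3, 4, 5, 6, 7]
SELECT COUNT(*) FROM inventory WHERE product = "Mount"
1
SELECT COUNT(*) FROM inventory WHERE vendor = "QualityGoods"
2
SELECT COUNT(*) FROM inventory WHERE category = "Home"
1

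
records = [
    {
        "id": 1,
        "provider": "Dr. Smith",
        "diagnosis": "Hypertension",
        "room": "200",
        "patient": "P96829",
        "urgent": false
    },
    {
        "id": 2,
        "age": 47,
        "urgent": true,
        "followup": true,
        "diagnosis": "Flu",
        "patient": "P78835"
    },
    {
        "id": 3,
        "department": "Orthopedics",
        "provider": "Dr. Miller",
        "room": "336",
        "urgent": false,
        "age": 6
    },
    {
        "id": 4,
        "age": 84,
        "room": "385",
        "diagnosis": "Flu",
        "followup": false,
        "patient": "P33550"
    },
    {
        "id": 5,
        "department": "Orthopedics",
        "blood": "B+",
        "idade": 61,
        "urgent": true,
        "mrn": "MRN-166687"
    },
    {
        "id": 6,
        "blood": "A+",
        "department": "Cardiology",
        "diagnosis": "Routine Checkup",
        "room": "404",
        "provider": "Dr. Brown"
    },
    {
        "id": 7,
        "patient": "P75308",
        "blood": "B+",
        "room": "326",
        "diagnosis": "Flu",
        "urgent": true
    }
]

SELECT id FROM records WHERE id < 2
[1]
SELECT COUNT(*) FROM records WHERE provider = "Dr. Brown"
1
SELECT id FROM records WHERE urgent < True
[1, 3]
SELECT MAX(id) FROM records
7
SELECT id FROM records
[1, 2, 3, 4, 5, 6, 7]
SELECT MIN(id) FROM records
1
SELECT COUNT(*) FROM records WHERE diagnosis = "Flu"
3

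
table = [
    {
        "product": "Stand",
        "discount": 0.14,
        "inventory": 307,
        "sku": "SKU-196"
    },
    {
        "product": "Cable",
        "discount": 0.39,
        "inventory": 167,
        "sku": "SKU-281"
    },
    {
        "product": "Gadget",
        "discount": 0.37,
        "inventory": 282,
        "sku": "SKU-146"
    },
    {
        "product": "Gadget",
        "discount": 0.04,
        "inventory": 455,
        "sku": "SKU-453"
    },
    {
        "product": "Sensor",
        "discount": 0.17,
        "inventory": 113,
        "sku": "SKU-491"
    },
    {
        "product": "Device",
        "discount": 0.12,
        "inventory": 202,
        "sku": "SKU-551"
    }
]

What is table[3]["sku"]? "SKU-453"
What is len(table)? 6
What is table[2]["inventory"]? 282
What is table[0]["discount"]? 0.14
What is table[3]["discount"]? 0.04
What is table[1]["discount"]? 0.39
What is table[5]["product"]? "Device"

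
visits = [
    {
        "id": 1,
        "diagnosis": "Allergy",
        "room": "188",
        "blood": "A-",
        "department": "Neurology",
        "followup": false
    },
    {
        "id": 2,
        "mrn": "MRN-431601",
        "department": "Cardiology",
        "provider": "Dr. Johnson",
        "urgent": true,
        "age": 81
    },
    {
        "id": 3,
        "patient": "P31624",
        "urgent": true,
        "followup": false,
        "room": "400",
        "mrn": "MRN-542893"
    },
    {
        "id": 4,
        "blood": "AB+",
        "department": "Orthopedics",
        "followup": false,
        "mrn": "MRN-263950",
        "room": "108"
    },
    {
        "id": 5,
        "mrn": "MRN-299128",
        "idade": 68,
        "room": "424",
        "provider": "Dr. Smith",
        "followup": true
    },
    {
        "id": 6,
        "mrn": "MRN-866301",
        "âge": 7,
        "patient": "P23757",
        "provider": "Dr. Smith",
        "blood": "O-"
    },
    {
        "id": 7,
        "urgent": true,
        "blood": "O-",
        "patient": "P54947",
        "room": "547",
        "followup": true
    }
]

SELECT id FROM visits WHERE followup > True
[]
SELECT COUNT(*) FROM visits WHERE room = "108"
1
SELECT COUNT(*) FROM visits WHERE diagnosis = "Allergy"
1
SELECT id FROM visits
[1, 2, 3, 4, 5, 6, 7]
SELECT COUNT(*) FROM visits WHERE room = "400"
1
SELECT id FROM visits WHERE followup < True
[1, 3, 4]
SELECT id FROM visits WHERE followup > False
[5, 7]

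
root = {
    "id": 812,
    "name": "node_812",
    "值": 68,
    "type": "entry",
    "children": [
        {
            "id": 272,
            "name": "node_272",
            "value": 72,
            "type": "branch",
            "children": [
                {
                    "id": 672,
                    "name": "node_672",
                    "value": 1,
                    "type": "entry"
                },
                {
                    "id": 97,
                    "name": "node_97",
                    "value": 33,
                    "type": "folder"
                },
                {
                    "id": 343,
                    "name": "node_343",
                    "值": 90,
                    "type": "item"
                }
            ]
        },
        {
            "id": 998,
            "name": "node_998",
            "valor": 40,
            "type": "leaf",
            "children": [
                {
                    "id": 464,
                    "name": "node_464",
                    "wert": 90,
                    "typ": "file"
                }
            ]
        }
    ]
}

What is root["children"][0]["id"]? 272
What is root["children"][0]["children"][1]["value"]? 33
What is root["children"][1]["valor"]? 40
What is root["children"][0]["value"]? 72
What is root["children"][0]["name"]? "node_272"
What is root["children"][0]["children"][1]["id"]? 97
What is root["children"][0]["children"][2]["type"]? "item"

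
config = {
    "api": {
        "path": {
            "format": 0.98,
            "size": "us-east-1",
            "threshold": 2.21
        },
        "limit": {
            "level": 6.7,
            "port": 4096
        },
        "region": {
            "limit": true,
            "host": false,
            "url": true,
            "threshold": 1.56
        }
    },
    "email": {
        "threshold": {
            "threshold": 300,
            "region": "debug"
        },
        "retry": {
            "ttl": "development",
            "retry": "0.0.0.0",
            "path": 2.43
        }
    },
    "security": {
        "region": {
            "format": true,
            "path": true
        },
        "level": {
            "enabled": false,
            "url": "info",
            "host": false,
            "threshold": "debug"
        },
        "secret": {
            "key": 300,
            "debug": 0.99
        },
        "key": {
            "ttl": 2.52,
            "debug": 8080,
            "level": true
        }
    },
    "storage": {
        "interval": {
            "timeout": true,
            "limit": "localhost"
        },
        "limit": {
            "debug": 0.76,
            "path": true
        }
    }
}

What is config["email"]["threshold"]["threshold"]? 300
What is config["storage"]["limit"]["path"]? True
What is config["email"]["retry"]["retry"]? "0.0.0.0"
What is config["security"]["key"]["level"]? True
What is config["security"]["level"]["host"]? False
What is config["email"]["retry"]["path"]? 2.43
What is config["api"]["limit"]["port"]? 4096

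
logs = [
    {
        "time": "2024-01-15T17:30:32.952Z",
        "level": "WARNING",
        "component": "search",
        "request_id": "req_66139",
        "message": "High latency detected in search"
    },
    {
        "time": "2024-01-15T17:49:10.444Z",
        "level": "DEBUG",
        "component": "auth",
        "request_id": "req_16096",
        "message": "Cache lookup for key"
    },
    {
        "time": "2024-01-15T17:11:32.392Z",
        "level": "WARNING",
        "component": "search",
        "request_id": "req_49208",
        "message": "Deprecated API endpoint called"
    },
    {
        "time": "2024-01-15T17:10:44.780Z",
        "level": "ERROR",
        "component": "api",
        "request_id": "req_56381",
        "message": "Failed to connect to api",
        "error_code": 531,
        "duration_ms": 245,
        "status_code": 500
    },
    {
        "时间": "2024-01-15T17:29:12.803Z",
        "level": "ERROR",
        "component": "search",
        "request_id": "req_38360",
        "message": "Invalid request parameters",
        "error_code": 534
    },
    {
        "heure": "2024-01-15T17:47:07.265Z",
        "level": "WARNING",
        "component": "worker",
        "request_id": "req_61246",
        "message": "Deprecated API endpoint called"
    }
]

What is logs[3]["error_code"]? 531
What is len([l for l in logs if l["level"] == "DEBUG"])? 1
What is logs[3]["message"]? "Failed to connect to api"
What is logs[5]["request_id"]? "req_61246"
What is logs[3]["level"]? "ERROR"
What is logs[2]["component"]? "search"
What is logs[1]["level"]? "DEBUG"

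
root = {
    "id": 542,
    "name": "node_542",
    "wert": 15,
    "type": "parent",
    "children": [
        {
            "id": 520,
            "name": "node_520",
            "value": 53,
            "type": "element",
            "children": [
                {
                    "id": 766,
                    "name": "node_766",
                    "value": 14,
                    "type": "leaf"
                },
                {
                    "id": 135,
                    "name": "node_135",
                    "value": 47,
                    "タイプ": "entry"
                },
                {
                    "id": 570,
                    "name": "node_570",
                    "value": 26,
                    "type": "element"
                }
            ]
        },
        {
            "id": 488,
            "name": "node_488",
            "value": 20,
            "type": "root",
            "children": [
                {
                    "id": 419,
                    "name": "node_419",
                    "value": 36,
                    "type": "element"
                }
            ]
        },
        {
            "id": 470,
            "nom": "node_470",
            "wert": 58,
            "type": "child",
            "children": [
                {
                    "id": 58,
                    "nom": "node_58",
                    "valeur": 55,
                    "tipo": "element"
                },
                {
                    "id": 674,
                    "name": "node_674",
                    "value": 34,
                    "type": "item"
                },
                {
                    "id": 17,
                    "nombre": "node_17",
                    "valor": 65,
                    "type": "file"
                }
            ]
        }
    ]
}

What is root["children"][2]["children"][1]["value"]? 34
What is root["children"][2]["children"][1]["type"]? "item"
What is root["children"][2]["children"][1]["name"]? "node_674"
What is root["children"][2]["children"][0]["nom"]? "node_58"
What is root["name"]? "node_542"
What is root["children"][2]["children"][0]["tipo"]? "element"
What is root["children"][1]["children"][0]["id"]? 419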